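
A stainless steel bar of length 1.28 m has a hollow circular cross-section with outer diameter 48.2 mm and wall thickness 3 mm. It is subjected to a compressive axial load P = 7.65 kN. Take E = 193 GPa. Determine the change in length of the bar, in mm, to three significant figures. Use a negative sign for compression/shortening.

A = 426 mm².
δ_mech = NL/(AE) = -7650·1280/(426·193000) = -0.1191 mm.

-0.119 mm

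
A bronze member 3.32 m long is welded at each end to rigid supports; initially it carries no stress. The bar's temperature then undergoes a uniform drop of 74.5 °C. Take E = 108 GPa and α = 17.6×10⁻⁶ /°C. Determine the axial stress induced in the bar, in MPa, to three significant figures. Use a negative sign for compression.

Free thermal expansion αLΔT = 17.6e-6 · 3320 · -74.5 = -4.353 mm.
The walls impose strain ε = −(-4.353)/3320 = 1.3112e-03; σ = Eε = 108000 · 1.3112e-03 = 141.6 MPa.

142 MPa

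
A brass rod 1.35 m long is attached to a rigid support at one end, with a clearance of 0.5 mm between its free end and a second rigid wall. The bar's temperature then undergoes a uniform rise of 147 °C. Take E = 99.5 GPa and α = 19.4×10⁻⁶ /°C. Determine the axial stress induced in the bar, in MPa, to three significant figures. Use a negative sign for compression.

Free thermal expansion αLΔT = 19.4e-6 · 1350 · 147 = 3.85 mm.
The walls engage after the gap closes; constrained expansion = 3.85 − 0.5 = 3.35 mm.
The walls impose strain ε = −(3.35)/1350 = -2.4814e-03; σ = Eε = 99500 · -2.4814e-03 = -246.9 MPa.

-247 MPa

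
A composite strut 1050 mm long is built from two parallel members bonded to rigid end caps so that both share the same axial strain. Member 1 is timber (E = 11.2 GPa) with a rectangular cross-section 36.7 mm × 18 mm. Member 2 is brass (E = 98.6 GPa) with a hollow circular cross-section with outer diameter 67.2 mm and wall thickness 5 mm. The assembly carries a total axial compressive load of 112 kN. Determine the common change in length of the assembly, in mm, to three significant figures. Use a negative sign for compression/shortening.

A_1 = 660.6 mm².
A_2 = 977 mm².
Equal strain + equilibrium ⇒ each member carries load in proportion to AE: A₁E₁ = 7399000 N, A₂E₂ = 96340000 N, ΣAE = 103700000 N.
δ = PL/ΣAE = -112000·1050/103700000 = -1.134 mm.

-1.13 mm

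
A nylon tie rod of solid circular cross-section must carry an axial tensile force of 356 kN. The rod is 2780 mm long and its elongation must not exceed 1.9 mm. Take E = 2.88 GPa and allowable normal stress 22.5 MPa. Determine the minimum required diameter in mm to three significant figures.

480 mm

Required area A ≥ P/σ_allow = 356000/22.5 = 15820 mm².
For a solid circular section, d ≥ √(4A/π) = 141.9 mm.
Elongation limit: A ≥ PL/(Eδ_allow) = 356000·2780/(2880·1.9) = 180900 mm² ⇒ d ≥ 479.9 mm.
The elongation limit governs.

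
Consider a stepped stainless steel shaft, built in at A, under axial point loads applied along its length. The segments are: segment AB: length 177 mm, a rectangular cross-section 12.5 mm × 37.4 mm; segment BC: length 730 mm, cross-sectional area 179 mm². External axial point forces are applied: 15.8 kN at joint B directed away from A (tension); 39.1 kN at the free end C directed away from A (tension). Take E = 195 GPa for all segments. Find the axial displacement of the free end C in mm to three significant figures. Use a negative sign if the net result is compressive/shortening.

Internal axial forces (sectioning from the free end, tension +): N_BC = 39.1 kN, N_AB = 54.9 kN.
A_AB = 467.5 mm².
δ_AB = 54900·177/(467.5·195000) = 0.1066 mm
δ_BC = 39100·730/(179·195000) = 0.8177 mm
δ = Σδ_i = 0.9243 mm.

0.924 mm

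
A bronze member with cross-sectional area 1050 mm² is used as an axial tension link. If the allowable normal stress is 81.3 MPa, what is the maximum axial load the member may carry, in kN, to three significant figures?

85.4 kN

P_max = σ_allow · A = 81.3 · 1050 = 85360 N = 85.36 kN.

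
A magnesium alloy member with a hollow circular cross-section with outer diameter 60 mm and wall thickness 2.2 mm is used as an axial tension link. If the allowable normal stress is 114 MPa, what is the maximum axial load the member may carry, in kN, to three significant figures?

A = 399.5 mm².
P_max = σ_allow · A = 114 · 399.5 = 45540 N = 45.54 kN.

45.5 kN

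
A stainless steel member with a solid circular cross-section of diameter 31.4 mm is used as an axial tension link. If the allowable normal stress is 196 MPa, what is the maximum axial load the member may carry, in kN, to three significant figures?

152 kN

A = 774.4 mm².
P_max = σ_allow · A = 196 · 774.4 = 151800 N = 151.8 kN.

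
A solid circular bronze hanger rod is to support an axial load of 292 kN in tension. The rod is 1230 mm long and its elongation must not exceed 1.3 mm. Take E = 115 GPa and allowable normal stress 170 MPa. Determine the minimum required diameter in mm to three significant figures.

Required area A ≥ P/σ_allow = 292000/170 = 1718 mm².
For a solid circular section, d ≥ √(4A/π) = 46.77 mm.
Elongation limit: A ≥ PL/(Eδ_allow) = 292000·1230/(115000·1.3) = 2402 mm² ⇒ d ≥ 55.31 mm.
The elongation limit governs.

55.3 mm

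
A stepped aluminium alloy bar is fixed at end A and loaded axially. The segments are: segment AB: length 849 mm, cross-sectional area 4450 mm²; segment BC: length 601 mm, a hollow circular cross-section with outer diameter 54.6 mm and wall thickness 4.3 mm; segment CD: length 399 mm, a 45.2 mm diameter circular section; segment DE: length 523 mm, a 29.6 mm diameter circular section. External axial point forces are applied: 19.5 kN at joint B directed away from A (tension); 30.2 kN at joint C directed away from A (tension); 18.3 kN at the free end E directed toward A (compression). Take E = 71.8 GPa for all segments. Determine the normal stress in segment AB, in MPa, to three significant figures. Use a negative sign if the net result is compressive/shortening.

Internal axial forces (sectioning from the free end, tension +): N_DE = -18.3 kN, N_CD = -18.3 kN, N_BC = 11.9 kN, N_AB = 31.4 kN.
σ_AB = N_AB/A_AB = 31400/4450 = 7.056 MPa.

7.06 MPa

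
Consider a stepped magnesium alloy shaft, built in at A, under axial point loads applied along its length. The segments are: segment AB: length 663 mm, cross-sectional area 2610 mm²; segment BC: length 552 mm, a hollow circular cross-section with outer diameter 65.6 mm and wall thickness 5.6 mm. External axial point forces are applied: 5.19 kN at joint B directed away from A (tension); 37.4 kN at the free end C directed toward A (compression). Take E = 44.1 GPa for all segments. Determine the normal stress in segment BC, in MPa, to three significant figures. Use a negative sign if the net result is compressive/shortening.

-35.4 MPa

Internal axial forces (sectioning from the free end, tension +): N_BC = -37.4 kN, N_AB = -32.21 kN.
A_BC = 1056 mm².
σ_BC = N_BC/A_BC = -37400/1056 = -35.43 MPa.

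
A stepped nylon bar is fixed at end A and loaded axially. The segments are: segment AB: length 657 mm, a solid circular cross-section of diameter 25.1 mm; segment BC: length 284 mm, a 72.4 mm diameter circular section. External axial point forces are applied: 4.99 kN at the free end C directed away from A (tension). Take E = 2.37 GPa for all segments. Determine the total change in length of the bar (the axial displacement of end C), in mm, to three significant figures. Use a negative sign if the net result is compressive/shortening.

Internal axial forces (sectioning from the free end, tension +): N_BC = 4.99 kN, N_AB = 4.99 kN.
A_AB = 494.8 mm².
A_BC = 4117 mm².
δ_AB = 4990·657/(494.8·2370) = 2.796 mm
δ_BC = 4990·284/(4117·2370) = 0.1452 mm
δ = Σδ_i = 2.941 mm.

2.94 mm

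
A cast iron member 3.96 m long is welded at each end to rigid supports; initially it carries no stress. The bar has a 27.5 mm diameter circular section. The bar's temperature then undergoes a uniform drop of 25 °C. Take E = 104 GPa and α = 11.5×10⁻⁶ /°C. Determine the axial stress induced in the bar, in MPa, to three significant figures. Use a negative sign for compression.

29.9 MPa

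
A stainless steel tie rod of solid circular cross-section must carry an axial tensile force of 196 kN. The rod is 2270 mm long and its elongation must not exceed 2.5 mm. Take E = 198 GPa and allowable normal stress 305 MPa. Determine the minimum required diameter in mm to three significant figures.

33.8 mm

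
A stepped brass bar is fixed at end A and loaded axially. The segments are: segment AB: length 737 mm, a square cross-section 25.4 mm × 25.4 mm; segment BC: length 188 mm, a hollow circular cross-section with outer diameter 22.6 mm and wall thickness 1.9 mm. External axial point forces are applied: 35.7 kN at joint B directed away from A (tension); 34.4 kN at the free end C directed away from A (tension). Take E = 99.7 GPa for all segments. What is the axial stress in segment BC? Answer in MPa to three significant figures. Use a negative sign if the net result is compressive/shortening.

Internal axial forces (sectioning from the free end, tension +): N_BC = 34.4 kN, N_AB = 70.1 kN.
A_BC = 123.6 mm².
σ_BC = N_BC/A_BC = 34400/123.6 = 278.4 MPa.

278 MPa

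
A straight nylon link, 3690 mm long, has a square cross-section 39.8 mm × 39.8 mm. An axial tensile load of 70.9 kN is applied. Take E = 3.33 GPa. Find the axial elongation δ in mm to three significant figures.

A = 1584 mm².
δ_mech = NL/(AE) = 70900·3690/(1584·3330) = 49.6 mm.

49.6 mm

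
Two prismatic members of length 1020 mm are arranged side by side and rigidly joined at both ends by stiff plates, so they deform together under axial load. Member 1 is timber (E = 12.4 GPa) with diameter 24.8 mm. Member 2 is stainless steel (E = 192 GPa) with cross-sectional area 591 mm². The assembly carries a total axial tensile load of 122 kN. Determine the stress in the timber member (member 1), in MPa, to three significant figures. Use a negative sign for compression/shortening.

A_1 = 483.1 mm².
Equal strain + equilibrium ⇒ each member carries load in proportion to AE: A₁E₁ = 5990000 N, A₂E₂ = 113500000 N, ΣAE = 119500000 N.
σ₁ = P·E₁/ΣAE = 122000·12400/119500000 = 12.66 MPa.

12.7 MPa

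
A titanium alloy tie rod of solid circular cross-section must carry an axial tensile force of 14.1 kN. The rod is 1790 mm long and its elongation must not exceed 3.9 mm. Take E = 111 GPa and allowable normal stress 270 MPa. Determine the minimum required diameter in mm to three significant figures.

8.62 mm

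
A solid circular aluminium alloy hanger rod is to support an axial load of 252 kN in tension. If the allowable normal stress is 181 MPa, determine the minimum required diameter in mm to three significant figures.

Required area A ≥ P/σ_allow = 252000/181 = 1392 mm².
For a solid circular section, d ≥ √(4A/π) = 42.1 mm.

42.1 mm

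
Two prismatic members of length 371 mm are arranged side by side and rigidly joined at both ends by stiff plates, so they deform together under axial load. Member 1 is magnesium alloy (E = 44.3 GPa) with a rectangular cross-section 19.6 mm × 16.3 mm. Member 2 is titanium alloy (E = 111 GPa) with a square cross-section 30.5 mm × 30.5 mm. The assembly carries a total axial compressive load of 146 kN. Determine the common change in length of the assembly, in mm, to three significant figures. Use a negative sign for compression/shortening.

A_1 = 319.5 mm².
A_2 = 930.2 mm².
Equal strain + equilibrium ⇒ each member carries load in proportion to AE: A₁E₁ = 14150000 N, A₂E₂ = 103300000 N, ΣAE = 117400000 N.
δ = PL/ΣAE = -146000·371/117400000 = -0.4613 mm.

-0.461 mm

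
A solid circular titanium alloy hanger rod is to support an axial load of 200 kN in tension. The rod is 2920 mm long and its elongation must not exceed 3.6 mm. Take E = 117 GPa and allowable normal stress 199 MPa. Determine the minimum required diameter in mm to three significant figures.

Required area A ≥ P/σ_allow = 200000/199 = 1005 mm².
For a solid circular section, d ≥ √(4A/π) = 35.77 mm.
Elongation limit: A ≥ PL/(Eδ_allow) = 200000·2920/(117000·3.6) = 1387 mm² ⇒ d ≥ 42.02 mm.
The elongation limit governs.

42.0 mm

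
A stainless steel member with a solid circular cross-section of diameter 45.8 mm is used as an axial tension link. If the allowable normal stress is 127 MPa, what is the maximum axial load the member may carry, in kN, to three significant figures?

A = 1647 mm².
P_max = σ_allow · A = 127 · 1647 = 209200 N = 209.2 kN.

209 kN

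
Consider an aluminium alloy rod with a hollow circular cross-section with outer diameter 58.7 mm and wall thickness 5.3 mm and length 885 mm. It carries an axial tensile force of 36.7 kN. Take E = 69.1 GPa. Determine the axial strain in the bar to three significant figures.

A = 889.1 mm².
σ = N/A = 41.28 MPa; ε = σ/E = 41.28/69100 = 5.973e-04.

5.97e-04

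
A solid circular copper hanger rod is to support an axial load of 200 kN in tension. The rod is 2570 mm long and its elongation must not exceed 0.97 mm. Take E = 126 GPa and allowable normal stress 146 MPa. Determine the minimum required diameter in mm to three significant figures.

Required area A ≥ P/σ_allow = 200000/146 = 1370 mm².
For a solid circular section, d ≥ √(4A/π) = 41.76 mm.
Elongation limit: A ≥ PL/(Eδ_allow) = 200000·2570/(126000·0.97) = 4206 mm² ⇒ d ≥ 73.18 mm.
The elongation limit governs.

73.2 mm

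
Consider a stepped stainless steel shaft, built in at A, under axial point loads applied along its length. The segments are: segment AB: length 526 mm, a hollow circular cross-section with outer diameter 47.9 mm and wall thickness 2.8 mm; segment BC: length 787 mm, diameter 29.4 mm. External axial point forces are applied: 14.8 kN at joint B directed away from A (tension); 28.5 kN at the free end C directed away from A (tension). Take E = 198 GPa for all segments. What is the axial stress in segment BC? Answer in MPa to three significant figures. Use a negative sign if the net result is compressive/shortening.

Internal axial forces (sectioning from the free end, tension +): N_BC = 28.5 kN, N_AB = 43.3 kN.
A_BC = 678.9 mm².
σ_BC = N_BC/A_BC = 28500/678.9 = 41.98 MPa.

42.0 MPa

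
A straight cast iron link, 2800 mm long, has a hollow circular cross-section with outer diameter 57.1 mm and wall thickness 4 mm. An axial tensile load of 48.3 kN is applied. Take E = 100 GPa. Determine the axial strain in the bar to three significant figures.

A = 667.3 mm².
σ = N/A = 72.38 MPa; ε = σ/E = 72.38/100000 = 7.238e-04.

7.24e-04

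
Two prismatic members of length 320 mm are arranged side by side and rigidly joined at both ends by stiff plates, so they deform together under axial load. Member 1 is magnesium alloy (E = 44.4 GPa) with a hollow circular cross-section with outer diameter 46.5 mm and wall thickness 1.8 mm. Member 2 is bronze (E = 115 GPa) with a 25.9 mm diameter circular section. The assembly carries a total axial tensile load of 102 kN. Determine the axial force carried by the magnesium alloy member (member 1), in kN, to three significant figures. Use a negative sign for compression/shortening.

A_1 = 252.8 mm².
A_2 = 526.9 mm².
Equal strain + equilibrium ⇒ each member carries load in proportion to AE: A₁E₁ = 11220000 N, A₂E₂ = 60590000 N, ΣAE = 71810000 N.
F₁ = P·A₁E₁/ΣAE = 102000·11220000/71810000 = 15940 N.

15.9 kN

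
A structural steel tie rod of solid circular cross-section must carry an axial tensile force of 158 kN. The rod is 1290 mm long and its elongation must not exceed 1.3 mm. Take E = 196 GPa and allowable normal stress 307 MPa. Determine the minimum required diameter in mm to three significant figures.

31.9 mm

Required area A ≥ P/σ_allow = 158000/307 = 514.7 mm².
For a solid circular section, d ≥ √(4A/π) = 25.6 mm.
Elongation limit: A ≥ PL/(Eδ_allow) = 158000·1290/(196000·1.3) = 799.9 mm² ⇒ d ≥ 31.91 mm.
The elongation limit governs.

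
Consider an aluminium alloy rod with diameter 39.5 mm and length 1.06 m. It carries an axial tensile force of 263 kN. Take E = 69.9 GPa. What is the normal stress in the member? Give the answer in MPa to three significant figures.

215 MPa

A = 1225 mm².
σ = N/A = 263000/1225 = 214.6 MPa.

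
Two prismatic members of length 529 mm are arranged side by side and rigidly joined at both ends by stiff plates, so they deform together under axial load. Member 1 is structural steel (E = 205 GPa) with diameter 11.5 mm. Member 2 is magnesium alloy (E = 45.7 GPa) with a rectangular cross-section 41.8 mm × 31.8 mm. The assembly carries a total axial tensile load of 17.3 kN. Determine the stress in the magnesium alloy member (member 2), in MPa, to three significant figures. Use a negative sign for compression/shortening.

9.64 MPa

A_1 = 103.9 mm².
A_2 = 1329 mm².
Equal strain + equilibrium ⇒ each member carries load in proportion to AE: A₁E₁ = 21290000 N, A₂E₂ = 60750000 N, ΣAE = 82040000 N.
σ₂ = P·E₂/ΣAE = 17300·45700/82040000 = 9.637 MPa.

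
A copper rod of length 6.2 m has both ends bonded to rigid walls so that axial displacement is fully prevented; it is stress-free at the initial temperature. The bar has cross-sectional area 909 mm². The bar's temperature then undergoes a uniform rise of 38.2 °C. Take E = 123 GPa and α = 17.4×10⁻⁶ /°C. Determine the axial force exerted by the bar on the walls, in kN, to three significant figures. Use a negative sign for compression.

-74.3 kN

Free thermal expansion αLΔT = 17.4e-6 · 6200 · 38.2 = 4.121 mm.
The walls impose strain ε = −(4.121)/6200 = -6.6468e-04; σ = Eε = 123000 · -6.6468e-04 = -81.76 MPa.
Wall reaction R = σ·A = -81.76·909 = -74320 N = -74.32 kN.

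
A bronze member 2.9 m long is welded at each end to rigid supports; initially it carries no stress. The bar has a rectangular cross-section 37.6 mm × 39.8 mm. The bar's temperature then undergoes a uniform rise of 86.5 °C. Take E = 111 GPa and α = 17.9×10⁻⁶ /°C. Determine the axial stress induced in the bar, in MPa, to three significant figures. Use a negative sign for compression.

Free thermal expansion αLΔT = 17.9e-6 · 2900 · 86.5 = 4.49 mm.
The walls impose strain ε = −(4.49)/2900 = -1.5483e-03; σ = Eε = 111000 · -1.5483e-03 = -171.9 MPa.

-172 MPa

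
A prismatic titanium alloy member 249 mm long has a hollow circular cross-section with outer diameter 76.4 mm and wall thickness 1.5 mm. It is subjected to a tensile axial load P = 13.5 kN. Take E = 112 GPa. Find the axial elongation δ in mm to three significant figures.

A = 353 mm².
δ_mech = NL/(AE) = 13500·249/(353·112000) = 0.08503 mm.

0.0850 mm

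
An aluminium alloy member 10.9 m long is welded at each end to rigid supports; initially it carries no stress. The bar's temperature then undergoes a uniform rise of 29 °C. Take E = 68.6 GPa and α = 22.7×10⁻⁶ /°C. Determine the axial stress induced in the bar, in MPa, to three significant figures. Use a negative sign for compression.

Free thermal expansion αLΔT = 22.7e-6 · 10900 · 29 = 7.175 mm.
The walls impose strain ε = −(7.175)/10900 = -6.5830e-04; σ = Eε = 68600 · -6.5830e-04 = -45.16 MPa.

-45.2 MPa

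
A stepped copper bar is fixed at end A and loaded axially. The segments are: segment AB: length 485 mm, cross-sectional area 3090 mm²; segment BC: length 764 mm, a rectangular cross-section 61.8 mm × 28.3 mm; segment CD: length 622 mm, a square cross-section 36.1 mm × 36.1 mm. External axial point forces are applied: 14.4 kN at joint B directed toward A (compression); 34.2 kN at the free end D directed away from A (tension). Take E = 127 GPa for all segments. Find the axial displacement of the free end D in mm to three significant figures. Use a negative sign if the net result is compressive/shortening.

0.271 mm

Internal axial forces (sectioning from the free end, tension +): N_CD = 34.2 kN, N_BC = 34.2 kN, N_AB = 19.8 kN.
A_BC = 1749 mm².
A_CD = 1303 mm².
δ_AB = 19800·485/(3090·127000) = 0.02447 mm
δ_BC = 34200·764/(1749·127000) = 0.1176 mm
δ_CD = 34200·622/(1303·127000) = 0.1285 mm
δ = Σδ_i = 0.2706 mm.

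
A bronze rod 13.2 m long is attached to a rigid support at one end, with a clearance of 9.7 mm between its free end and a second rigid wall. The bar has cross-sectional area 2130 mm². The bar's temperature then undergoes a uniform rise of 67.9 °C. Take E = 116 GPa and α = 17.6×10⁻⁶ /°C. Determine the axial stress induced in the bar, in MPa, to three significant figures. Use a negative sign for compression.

-53.4 MPa

Free thermal expansion αLΔT = 17.6e-6 · 13200 · 67.9 = 15.77 mm.
The walls engage after the gap closes; constrained expansion = 15.77 − 9.7 = 6.075 mm.
The walls impose strain ε = −(6.075)/13200 = -4.6019e-04; σ = Eε = 116000 · -4.6019e-04 = -53.38 MPa.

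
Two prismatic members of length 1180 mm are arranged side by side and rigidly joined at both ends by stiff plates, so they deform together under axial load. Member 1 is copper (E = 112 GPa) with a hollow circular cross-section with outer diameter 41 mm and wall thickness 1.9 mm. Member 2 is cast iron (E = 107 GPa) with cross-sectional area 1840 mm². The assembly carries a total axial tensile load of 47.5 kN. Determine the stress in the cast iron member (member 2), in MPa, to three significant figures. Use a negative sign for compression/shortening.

A_1 = 233.4 mm².
Equal strain + equilibrium ⇒ each member carries load in proportion to AE: A₁E₁ = 26140000 N, A₂E₂ = 196900000 N, ΣAE = 223000000 N.
σ₂ = P·E₂/ΣAE = 47500·107000/223000000 = 22.79 MPa.

22.8 MPa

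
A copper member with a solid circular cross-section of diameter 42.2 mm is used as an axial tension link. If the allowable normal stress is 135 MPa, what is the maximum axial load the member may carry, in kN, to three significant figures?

189 kN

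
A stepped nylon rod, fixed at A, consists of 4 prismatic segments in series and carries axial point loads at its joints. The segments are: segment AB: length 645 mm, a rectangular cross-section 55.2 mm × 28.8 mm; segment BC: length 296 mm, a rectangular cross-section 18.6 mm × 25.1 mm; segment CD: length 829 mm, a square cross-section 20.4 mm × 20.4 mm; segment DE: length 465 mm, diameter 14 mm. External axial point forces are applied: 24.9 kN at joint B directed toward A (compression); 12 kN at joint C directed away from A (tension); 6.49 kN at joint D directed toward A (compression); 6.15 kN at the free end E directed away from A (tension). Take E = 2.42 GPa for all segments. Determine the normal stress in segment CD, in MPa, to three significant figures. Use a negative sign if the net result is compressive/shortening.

-0.817 MPa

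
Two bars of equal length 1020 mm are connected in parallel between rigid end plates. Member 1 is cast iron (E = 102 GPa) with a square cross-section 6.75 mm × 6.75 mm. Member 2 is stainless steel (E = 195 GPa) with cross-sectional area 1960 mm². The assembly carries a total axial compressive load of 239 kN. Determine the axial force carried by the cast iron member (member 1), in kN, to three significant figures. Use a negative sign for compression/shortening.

-2.87 kN

A_1 = 45.56 mm².
Equal strain + equilibrium ⇒ each member carries load in proportion to AE: A₁E₁ = 4647000 N, A₂E₂ = 382200000 N, ΣAE = 386800000 N.
F₁ = P·A₁E₁/ΣAE = -239000·4647000/386800000 = -2871 N.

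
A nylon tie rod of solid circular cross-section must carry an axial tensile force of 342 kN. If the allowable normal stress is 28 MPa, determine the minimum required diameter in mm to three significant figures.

125 mm

Required area A ≥ P/σ_allow = 342000/28 = 12210 mm².
For a solid circular section, d ≥ √(4A/π) = 124.7 mm.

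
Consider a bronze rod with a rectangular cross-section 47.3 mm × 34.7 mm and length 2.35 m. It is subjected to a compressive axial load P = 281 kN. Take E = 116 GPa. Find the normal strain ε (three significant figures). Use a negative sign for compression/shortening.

A = 1641 mm².
σ = N/A = -171.2 MPa; ε = σ/E = -171.2/116000 = -1.476e-03.

-0.00148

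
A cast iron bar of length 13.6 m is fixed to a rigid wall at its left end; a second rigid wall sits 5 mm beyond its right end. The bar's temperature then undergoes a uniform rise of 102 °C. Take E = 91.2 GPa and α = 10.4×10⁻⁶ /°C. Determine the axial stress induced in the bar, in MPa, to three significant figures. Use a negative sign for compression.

-63.2 MPa

Free thermal expansion αLΔT = 10.4e-6 · 13600 · 102 = 14.43 mm.
The walls engage after the gap closes; constrained expansion = 14.43 − 5 = 9.427 mm.
The walls impose strain ε = −(9.427)/13600 = -6.9315e-04; σ = Eε = 91200 · -6.9315e-04 = -63.22 MPa.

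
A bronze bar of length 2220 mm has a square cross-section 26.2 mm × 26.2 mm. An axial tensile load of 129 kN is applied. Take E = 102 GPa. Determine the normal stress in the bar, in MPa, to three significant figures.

188 MPa

A = 686.4 mm².
σ = N/A = 129000/686.4 = 187.9 MPa.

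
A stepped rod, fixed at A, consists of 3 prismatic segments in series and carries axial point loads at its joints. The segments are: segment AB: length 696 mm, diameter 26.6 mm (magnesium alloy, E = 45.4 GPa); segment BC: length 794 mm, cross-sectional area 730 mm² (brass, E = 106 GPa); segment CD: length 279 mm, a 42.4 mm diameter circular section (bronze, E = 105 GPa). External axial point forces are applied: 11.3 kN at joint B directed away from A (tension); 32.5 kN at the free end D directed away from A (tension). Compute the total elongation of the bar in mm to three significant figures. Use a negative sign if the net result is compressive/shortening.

Internal axial forces (sectioning from the free end, tension +): N_CD = 32.5 kN, N_BC = 32.5 kN, N_AB = 43.8 kN.
A_AB = 555.7 mm².
A_CD = 1412 mm².
δ_AB = 43800·696/(555.7·45400) = 1.208 mm
δ_BC = 32500·794/(730·106000) = 0.3335 mm
δ_CD = 32500·279/(1412·105000) = 0.06116 mm
δ = Σδ_i = 1.603 mm.

1.60 mm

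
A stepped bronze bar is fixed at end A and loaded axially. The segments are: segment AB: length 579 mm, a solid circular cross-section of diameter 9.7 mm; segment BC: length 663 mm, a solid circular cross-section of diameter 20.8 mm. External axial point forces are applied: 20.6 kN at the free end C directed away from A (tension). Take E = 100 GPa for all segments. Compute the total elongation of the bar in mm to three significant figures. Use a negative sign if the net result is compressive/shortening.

2.02 mm

Internal axial forces (sectioning from the free end, tension +): N_BC = 20.6 kN, N_AB = 20.6 kN.
A_AB = 73.9 mm².
A_BC = 339.8 mm².
δ_AB = 20600·579/(73.9·100000) = 1.614 mm
δ_BC = 20600·663/(339.8·100000) = 0.4019 mm
δ = Σδ_i = 2.016 mm.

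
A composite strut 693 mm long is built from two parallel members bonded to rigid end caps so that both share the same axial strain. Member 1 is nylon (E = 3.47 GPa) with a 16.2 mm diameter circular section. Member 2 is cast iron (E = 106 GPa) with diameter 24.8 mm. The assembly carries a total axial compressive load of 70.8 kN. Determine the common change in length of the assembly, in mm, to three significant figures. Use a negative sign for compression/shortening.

-0.945 mm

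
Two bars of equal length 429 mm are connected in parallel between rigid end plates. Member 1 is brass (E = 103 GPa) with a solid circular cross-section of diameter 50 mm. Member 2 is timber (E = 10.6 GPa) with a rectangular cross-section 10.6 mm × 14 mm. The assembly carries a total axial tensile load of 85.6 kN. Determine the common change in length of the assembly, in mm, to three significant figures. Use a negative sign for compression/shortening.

A_1 = 1963 mm².
A_2 = 148.4 mm².
Equal strain + equilibrium ⇒ each member carries load in proportion to AE: A₁E₁ = 202200000 N, A₂E₂ = 1573000 N, ΣAE = 203800000 N.
δ = PL/ΣAE = 85600·429/203800000 = 0.1802 mm.

0.180 mm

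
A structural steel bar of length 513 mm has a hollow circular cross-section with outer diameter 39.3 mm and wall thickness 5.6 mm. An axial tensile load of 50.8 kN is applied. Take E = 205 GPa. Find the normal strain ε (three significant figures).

A = 592.9 mm².
σ = N/A = 85.68 MPa; ε = σ/E = 85.68/205000 = 4.180e-04.

4.18e-04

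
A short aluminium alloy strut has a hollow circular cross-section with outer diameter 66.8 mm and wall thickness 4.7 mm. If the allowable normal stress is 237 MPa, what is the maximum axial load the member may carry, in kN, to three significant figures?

217 kN

A = 916.9 mm².
P_max = σ_allow · A = 237 · 916.9 = 217300 N = 217.3 kN.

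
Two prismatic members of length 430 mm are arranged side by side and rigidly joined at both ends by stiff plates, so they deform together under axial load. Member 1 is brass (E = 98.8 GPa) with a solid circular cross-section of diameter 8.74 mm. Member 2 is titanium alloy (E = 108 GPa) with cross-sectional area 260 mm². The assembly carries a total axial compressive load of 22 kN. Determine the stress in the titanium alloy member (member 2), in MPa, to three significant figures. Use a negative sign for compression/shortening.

-69.9 MPa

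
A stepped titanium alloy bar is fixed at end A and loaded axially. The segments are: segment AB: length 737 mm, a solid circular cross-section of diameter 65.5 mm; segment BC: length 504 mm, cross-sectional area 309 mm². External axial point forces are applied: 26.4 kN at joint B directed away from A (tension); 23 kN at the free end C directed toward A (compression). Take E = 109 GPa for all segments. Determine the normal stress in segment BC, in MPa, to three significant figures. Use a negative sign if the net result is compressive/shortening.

Internal axial forces (sectioning from the free end, tension +): N_BC = -23 kN, N_AB = 3.4 kN.
σ_BC = N_BC/A_BC = -23000/309 = -74.43 MPa.

-74.4 MPa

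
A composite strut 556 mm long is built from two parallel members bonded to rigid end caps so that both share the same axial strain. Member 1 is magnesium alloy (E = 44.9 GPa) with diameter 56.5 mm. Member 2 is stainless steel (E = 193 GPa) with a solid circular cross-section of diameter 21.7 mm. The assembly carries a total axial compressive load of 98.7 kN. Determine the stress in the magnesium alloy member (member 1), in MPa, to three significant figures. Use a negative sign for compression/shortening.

-24.1 MPa

A_1 = 2507 mm².
A_2 = 369.8 mm².
Equal strain + equilibrium ⇒ each member carries load in proportion to AE: A₁E₁ = 112600000 N, A₂E₂ = 71380000 N, ΣAE = 184000000 N.
σ₁ = P·E₁/ΣAE = -98700·44900/184000000 = -24.09 MPa.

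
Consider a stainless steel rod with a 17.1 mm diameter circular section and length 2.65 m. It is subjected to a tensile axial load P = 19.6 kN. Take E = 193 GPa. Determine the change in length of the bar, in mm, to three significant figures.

A = 229.7 mm².
δ_mech = NL/(AE) = 19600·2650/(229.7·193000) = 1.172 mm.

1.17 mm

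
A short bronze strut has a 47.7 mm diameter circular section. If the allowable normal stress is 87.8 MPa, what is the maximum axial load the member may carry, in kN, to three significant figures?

157 kN

A = 1787 mm².
P_max = σ_allow · A = 87.8 · 1787 = 156900 N = 156.9 kN.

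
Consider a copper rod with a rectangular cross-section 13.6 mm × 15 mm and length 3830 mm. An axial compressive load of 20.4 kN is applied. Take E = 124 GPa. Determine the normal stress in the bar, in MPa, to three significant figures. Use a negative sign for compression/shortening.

-100 MPa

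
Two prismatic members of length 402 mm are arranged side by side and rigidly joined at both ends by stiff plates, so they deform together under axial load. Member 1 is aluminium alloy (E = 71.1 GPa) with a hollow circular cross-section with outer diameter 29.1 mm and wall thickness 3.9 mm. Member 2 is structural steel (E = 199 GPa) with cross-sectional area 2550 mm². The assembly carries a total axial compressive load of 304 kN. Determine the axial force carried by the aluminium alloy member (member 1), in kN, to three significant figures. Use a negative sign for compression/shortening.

-12.6 kN

A_1 = 308.8 mm².
Equal strain + equilibrium ⇒ each member carries load in proportion to AE: A₁E₁ = 21950000 N, A₂E₂ = 507400000 N, ΣAE = 529400000 N.
F₁ = P·A₁E₁/ΣAE = -304000·21950000/529400000 = -12610 N.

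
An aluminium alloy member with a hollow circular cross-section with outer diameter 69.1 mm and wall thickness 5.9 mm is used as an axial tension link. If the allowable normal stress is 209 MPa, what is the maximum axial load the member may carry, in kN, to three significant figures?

245 kN

A = 1171 mm².
P_max = σ_allow · A = 209 · 1171 = 244800 N = 244.8 kN.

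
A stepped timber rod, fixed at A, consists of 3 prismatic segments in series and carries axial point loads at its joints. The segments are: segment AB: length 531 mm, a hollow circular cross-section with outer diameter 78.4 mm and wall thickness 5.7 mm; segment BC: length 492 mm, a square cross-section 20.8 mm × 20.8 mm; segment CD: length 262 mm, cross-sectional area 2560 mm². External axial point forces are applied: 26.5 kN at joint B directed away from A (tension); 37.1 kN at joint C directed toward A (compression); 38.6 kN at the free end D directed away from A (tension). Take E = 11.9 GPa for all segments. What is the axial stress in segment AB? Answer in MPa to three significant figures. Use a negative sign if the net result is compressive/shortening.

Internal axial forces (sectioning from the free end, tension +): N_CD = 38.6 kN, N_BC = 1.5 kN, N_AB = 28 kN.
A_AB = 1302 mm².
σ_AB = N_AB/A_AB = 28000/1302 = 21.51 MPa.

21.5 MPa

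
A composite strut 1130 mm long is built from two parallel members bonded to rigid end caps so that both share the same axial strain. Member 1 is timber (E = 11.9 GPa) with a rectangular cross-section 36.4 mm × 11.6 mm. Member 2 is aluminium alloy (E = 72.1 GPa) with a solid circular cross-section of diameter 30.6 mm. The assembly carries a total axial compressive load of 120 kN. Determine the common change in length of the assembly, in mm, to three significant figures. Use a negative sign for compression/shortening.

-2.34 mm

A_1 = 422.2 mm².
A_2 = 735.4 mm².
Equal strain + equilibrium ⇒ each member carries load in proportion to AE: A₁E₁ = 5025000 N, A₂E₂ = 53020000 N, ΣAE = 58050000 N.
δ = PL/ΣAE = -120000·1130/58050000 = -2.336 mm.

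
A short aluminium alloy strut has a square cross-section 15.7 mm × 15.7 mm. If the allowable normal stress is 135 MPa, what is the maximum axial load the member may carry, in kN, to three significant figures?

33.3 kN

A = 246.5 mm².
P_max = σ_allow · A = 135 · 246.5 = 33280 N = 33.28 kN.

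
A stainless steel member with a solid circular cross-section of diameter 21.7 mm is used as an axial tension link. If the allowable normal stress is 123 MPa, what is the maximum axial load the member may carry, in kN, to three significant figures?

A = 369.8 mm².
P_max = σ_allow · A = 123 · 369.8 = 45490 N = 45.49 kN.

45.5 kN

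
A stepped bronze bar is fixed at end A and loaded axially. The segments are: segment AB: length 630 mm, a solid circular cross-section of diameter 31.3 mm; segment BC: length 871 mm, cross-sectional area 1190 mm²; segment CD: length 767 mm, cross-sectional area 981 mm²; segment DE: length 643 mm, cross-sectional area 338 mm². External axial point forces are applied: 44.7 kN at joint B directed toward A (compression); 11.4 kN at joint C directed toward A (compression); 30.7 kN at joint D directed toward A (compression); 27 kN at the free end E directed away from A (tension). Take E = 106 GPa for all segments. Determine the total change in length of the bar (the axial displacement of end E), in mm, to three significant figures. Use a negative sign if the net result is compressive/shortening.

-0.109 mm

Internal axial forces (sectioning from the free end, tension +): N_DE = 27 kN, N_CD = -3.7 kN, N_BC = -15.1 kN, N_AB = -59.8 kN.
A_AB = 769.4 mm².
δ_AB = -59800·630/(769.4·106000) = -0.4619 mm
δ_BC = -15100·871/(1190·106000) = -0.1043 mm
δ_CD = -3700·767/(981·106000) = -0.02729 mm
δ_DE = 27000·643/(338·106000) = 0.4846 mm
δ = Σδ_i = -0.1089 mm.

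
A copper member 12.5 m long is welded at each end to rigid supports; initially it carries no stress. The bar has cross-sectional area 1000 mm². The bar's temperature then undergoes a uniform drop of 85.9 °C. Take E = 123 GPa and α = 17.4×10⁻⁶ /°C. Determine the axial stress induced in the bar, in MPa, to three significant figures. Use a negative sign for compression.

Free thermal expansion αLΔT = 17.4e-6 · 12500 · -85.9 = -18.68 mm.
The walls impose strain ε = −(-18.68)/12500 = 1.4947e-03; σ = Eε = 123000 · 1.4947e-03 = 183.8 MPa.

184 MPa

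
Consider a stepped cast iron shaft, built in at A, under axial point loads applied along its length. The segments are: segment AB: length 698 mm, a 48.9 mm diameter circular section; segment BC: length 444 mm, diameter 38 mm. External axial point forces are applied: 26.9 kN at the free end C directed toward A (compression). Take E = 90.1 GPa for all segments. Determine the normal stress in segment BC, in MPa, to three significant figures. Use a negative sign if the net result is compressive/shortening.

-23.7 MPa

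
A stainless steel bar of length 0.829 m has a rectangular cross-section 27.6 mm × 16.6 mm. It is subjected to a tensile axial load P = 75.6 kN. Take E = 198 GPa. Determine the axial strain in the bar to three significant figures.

8.33e-04

A = 458.2 mm².
σ = N/A = 165 MPa; ε = σ/E = 165/198000 = 8.334e-04.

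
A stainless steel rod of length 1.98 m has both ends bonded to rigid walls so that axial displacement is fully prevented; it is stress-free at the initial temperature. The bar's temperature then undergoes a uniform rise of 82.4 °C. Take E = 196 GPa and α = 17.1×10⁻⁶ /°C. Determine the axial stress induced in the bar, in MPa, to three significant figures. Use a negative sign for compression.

-276 MPa

Free thermal expansion αLΔT = 17.1e-6 · 1980 · 82.4 = 2.79 mm.
The walls impose strain ε = −(2.79)/1980 = -1.4090e-03; σ = Eε = 196000 · -1.4090e-03 = -276.2 MPa.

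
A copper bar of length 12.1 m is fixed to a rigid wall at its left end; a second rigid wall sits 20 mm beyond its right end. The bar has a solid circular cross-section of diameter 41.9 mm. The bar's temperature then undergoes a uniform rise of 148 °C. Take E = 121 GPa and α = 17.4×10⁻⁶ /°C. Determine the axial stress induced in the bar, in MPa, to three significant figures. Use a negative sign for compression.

-112 MPa

Free thermal expansion αLΔT = 17.4e-6 · 12100 · 148 = 31.16 mm.
The walls engage after the gap closes; constrained expansion = 31.16 − 20 = 11.16 mm.
The walls impose strain ε = −(11.16)/12100 = -9.2231e-04; σ = Eε = 121000 · -9.2231e-04 = -111.6 MPa.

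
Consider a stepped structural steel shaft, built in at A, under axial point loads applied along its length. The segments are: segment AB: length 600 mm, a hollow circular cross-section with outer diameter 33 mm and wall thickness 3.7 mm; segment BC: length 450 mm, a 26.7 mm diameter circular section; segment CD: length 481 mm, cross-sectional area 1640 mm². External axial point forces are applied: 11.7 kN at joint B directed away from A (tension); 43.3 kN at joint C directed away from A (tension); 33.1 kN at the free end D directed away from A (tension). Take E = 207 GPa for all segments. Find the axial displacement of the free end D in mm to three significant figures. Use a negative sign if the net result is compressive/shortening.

1.09 mm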